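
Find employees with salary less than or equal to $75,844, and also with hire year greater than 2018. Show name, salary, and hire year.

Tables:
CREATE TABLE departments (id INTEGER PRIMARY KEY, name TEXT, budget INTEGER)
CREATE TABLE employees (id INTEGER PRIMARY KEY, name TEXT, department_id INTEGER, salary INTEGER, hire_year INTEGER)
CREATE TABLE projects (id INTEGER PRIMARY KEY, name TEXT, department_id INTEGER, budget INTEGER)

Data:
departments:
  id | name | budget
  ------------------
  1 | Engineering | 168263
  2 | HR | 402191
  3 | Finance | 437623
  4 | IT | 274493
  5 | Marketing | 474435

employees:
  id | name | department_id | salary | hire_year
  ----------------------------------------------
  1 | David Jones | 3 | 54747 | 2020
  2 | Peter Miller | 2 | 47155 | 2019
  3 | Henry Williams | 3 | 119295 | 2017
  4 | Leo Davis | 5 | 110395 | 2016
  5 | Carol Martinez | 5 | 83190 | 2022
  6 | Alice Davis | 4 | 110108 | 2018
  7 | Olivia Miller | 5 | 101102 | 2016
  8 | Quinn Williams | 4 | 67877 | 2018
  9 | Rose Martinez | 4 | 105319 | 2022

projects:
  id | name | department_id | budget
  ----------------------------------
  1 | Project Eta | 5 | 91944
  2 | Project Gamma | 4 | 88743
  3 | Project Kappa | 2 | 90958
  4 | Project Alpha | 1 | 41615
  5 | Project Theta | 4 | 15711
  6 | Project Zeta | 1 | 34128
SELECT name, salary, hire_year FROM employees WHERE salary <= 75844 AND hire_year > 2018

Execution result:
name | salary | hire_year
David Jones | 54747 | 2020
Peter Miller | 47155 | 2019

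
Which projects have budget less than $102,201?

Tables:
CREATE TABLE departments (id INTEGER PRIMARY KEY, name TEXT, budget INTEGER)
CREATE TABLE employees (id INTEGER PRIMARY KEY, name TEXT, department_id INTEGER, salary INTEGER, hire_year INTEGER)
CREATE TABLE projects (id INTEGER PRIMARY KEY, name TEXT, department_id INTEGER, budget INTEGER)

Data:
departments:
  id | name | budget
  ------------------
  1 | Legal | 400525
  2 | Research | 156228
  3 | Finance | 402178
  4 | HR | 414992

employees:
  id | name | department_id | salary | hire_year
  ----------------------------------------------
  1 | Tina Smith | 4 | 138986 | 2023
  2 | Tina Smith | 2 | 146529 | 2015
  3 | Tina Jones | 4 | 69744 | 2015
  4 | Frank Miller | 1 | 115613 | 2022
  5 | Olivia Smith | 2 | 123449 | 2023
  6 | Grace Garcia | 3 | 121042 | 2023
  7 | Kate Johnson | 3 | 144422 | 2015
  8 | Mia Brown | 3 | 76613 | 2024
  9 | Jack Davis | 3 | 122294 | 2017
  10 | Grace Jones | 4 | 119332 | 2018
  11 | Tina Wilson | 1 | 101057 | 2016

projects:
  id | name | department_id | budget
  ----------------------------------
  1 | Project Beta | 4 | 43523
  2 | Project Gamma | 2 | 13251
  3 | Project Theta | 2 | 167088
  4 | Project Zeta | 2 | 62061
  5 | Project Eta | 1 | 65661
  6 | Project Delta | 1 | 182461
SELECT name, budget FROM projects WHERE budget < 102201

Execution result:
name | budget
Project Beta | 43523
Project Gamma | 13251
Project Zeta | 62061
Project Eta | 65661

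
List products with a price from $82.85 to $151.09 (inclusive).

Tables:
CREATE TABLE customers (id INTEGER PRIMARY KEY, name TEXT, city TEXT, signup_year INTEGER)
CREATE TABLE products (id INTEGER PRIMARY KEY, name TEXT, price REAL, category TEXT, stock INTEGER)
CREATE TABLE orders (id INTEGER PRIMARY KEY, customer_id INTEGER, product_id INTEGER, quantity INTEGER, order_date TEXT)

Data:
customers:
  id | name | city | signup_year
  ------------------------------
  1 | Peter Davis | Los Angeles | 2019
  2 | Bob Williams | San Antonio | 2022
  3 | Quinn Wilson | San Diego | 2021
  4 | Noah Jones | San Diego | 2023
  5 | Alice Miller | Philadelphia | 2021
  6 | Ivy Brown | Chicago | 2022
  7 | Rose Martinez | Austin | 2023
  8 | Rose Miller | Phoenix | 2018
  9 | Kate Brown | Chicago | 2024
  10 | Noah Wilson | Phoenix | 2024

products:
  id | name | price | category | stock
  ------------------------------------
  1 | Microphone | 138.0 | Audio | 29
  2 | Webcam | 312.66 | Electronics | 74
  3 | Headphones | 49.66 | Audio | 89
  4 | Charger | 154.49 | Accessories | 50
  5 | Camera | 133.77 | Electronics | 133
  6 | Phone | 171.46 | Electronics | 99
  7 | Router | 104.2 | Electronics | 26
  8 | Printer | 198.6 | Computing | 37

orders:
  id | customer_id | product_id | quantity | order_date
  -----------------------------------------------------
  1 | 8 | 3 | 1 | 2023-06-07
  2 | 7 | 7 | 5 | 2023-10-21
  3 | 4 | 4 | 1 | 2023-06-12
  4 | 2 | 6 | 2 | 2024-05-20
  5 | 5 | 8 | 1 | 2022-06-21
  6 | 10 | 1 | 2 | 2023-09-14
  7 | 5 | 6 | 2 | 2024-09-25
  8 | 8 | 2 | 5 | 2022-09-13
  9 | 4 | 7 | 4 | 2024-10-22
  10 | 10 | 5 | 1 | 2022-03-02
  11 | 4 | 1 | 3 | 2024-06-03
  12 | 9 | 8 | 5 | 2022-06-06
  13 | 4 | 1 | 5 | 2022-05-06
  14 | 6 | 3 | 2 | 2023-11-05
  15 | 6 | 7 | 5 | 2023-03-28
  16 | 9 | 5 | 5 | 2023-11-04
SELECT name, price FROM products WHERE price BETWEEN 82.85 AND 151.09

Execution result:
name | price
Microphone | 138.00
Camera | 133.77
Router | 104.20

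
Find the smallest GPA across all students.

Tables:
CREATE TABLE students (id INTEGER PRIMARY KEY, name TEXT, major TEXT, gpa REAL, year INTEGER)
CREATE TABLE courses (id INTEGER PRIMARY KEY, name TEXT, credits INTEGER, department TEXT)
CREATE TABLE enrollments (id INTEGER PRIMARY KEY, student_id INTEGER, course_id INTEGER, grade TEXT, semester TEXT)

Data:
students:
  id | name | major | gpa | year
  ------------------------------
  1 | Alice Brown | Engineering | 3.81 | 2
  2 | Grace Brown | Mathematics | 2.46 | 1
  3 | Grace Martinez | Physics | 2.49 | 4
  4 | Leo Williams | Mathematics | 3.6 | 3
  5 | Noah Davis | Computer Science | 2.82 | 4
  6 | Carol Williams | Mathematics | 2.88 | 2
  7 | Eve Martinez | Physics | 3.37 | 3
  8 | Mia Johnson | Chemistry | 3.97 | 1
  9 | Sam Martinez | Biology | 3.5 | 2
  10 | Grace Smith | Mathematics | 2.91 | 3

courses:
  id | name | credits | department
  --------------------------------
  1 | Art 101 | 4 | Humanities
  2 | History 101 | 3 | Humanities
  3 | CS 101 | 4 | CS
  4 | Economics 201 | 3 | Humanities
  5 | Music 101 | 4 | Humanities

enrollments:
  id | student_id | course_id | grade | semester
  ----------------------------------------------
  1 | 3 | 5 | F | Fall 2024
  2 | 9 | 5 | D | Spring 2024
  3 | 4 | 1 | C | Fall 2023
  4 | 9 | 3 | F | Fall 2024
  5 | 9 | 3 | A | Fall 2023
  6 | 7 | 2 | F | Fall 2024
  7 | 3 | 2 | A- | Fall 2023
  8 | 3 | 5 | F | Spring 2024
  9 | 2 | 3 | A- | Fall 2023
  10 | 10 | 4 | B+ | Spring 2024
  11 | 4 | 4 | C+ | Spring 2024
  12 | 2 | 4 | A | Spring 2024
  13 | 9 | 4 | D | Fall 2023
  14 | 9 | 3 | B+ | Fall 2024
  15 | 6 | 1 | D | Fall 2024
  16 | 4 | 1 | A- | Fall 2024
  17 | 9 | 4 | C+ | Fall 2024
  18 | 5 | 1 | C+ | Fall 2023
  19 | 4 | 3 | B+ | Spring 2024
SELECT MIN(gpa) FROM students

Execution result:
2.46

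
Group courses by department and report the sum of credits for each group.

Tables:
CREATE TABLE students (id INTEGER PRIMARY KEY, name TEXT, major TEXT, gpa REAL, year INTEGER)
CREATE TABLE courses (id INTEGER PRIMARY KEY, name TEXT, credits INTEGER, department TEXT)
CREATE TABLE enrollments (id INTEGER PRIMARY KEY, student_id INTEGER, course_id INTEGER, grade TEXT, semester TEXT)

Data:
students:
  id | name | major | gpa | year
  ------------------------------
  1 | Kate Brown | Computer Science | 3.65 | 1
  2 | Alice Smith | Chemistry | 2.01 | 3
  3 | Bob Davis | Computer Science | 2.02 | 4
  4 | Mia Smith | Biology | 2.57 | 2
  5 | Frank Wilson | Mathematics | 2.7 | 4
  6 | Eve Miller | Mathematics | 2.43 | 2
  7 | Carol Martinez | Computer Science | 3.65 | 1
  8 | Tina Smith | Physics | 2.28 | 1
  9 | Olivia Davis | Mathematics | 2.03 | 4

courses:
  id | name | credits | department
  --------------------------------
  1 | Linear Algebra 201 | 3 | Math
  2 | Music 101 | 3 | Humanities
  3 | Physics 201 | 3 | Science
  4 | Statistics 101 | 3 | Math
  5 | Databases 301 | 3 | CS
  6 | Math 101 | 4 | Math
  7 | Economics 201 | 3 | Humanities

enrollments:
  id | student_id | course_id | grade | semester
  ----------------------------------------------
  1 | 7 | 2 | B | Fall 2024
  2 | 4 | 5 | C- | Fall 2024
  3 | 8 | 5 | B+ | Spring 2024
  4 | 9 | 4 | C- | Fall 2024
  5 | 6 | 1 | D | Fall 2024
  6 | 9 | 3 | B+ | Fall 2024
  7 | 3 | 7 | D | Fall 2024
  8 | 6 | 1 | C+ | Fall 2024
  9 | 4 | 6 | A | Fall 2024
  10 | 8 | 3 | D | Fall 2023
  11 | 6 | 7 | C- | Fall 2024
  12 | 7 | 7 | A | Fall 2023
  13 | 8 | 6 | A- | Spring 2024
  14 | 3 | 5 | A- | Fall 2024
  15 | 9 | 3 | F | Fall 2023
SELECT department, SUM(credits) AS sum_credits FROM courses GROUP BY department

Execution result:
department | sum_credits
CS | 3
Humanities | 6
Math | 10
Science | 3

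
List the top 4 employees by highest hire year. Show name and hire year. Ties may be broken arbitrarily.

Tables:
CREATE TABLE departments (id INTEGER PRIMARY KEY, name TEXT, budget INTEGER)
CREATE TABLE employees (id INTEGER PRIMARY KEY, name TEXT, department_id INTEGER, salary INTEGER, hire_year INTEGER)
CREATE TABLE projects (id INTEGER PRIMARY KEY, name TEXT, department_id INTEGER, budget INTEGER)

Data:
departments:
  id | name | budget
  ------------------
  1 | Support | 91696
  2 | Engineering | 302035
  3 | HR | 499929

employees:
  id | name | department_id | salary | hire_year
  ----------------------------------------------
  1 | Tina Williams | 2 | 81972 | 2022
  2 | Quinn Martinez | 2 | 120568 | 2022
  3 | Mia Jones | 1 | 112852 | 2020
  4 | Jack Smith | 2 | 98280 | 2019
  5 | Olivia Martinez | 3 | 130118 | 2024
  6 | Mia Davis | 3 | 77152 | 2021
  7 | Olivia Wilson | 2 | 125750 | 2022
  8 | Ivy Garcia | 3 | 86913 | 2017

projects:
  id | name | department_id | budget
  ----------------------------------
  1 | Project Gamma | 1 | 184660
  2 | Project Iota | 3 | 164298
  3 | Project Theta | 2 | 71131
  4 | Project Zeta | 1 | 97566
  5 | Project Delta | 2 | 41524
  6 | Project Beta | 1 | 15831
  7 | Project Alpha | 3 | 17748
SELECT name, hire_year FROM employees ORDER BY hire_year DESC LIMIT 4

Execution result:
name | hire_year
Olivia Martinez | 2024
Tina Williams | 2022
Quinn Martinez | 2022
Olivia Wilson | 2022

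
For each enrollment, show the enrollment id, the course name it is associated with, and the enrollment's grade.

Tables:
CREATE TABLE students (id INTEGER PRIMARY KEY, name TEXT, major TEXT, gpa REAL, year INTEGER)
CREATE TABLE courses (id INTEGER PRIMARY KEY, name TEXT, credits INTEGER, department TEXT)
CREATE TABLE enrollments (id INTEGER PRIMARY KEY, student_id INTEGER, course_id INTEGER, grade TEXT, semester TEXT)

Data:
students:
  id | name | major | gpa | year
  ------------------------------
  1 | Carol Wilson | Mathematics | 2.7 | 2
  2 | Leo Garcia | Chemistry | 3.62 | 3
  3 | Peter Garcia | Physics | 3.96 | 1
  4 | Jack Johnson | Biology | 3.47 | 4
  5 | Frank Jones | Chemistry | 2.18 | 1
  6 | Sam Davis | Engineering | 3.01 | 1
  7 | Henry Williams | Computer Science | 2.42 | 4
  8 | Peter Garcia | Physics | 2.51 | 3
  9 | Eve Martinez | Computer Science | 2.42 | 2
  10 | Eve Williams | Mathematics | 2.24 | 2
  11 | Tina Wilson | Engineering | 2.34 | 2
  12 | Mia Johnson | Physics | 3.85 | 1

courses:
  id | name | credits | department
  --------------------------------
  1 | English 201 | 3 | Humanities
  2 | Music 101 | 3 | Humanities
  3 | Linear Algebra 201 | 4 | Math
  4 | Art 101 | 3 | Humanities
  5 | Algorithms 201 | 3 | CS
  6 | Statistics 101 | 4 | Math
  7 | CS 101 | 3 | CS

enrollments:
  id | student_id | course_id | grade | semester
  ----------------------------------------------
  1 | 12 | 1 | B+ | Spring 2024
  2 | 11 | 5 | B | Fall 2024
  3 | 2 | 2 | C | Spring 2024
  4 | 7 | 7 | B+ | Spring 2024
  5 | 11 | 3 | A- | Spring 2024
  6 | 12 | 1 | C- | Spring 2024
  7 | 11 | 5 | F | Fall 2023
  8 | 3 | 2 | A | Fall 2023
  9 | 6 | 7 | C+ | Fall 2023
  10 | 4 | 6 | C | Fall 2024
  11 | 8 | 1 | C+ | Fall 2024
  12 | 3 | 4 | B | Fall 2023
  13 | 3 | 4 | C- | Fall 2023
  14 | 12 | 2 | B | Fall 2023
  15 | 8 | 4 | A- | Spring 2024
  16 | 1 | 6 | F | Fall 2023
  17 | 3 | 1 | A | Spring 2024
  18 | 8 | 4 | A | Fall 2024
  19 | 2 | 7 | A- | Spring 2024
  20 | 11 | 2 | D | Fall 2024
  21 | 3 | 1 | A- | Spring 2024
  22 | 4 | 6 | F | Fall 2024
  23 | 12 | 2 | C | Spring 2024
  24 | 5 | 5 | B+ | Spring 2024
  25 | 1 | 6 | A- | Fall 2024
SELECT c.id, p.name AS course, c.grade FROM enrollments c JOIN courses p ON c.course_id = p.id

Execution result:
id | course | grade
1 | English 201 | B+
2 | Algorithms 201 | B
3 | Music 101 | C
4 | CS 101 | B+
5 | Linear Algebra 201 | A-
6 | English 201 | C-
7 | Algorithms 201 | F
8 | Music 101 | A
9 | CS 101 | C+
10 | Statistics 101 | C
11 | English 201 | C+
12 | Art 101 | B
13 | Art 101 | C-
14 | Music 101 | B
15 | Art 101 | A-
16 | Statistics 101 | F
17 | English 201 | A
18 | Art 101 | A
19 | CS 101 | A-
20 | Music 101 | D
21 | English 201 | A-
22 | Statistics 101 | F
23 | Music 101 | C
24 | Algorithms 201 | B+
25 | Statistics 101 | A-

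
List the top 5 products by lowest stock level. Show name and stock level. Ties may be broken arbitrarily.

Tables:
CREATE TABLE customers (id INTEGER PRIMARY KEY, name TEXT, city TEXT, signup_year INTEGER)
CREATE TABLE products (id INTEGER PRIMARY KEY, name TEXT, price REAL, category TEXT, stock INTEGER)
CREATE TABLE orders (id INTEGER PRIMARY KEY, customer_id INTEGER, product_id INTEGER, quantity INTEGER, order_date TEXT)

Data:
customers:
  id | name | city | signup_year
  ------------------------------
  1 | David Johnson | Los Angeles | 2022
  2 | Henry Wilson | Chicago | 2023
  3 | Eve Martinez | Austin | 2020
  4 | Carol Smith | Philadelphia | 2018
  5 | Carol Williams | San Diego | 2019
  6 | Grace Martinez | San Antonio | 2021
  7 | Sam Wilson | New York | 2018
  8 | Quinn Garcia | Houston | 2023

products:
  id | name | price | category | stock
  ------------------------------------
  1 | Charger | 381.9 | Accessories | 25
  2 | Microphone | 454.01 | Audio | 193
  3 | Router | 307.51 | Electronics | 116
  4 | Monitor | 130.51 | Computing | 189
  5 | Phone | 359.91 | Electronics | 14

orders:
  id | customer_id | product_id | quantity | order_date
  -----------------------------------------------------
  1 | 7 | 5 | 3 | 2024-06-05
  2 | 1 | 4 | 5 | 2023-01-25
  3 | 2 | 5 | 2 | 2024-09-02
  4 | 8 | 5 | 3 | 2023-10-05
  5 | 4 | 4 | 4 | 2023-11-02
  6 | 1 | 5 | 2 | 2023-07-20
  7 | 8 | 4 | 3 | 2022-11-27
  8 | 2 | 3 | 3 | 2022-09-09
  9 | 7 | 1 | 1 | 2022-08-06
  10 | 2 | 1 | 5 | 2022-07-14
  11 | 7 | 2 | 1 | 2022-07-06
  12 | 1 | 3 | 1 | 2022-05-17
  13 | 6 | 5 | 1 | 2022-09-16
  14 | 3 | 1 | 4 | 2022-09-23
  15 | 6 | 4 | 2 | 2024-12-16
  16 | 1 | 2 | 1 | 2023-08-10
SELECT name, stock FROM products ORDER BY stock ASC LIMIT 5

Execution result:
name | stock
Phone | 14
Charger | 25
Router | 116
Monitor | 189
Microphone | 193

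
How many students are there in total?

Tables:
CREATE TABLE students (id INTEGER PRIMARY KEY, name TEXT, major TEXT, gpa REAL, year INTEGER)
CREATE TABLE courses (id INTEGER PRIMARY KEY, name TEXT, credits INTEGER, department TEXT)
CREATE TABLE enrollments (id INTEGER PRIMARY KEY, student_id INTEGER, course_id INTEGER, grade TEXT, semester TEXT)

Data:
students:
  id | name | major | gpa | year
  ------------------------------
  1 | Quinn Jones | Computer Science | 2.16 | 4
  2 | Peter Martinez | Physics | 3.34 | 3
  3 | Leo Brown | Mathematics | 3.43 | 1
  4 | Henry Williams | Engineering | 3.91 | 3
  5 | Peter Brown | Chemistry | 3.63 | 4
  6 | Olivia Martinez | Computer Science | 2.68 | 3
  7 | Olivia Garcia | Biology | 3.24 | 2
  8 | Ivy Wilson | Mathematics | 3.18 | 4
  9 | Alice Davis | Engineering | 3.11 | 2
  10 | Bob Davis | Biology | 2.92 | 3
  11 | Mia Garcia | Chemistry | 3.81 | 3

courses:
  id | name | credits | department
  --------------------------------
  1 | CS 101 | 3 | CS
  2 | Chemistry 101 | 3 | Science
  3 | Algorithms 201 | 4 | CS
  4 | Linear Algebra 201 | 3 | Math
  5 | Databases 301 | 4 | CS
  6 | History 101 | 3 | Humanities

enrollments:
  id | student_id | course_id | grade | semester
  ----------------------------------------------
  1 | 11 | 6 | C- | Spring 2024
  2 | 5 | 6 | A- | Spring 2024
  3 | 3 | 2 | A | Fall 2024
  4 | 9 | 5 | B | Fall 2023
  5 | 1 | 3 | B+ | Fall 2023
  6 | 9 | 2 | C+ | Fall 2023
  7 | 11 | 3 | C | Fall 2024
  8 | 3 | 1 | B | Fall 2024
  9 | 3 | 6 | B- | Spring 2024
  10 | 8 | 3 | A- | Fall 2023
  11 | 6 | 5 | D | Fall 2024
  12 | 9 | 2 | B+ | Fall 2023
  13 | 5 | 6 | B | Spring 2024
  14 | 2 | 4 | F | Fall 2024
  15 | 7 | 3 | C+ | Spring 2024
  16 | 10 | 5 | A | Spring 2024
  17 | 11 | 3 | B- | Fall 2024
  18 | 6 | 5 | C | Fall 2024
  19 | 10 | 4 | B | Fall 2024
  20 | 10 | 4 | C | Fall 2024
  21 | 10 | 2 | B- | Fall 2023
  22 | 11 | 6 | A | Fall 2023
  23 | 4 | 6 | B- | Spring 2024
SELECT COUNT(*) FROM students

Execution result:
11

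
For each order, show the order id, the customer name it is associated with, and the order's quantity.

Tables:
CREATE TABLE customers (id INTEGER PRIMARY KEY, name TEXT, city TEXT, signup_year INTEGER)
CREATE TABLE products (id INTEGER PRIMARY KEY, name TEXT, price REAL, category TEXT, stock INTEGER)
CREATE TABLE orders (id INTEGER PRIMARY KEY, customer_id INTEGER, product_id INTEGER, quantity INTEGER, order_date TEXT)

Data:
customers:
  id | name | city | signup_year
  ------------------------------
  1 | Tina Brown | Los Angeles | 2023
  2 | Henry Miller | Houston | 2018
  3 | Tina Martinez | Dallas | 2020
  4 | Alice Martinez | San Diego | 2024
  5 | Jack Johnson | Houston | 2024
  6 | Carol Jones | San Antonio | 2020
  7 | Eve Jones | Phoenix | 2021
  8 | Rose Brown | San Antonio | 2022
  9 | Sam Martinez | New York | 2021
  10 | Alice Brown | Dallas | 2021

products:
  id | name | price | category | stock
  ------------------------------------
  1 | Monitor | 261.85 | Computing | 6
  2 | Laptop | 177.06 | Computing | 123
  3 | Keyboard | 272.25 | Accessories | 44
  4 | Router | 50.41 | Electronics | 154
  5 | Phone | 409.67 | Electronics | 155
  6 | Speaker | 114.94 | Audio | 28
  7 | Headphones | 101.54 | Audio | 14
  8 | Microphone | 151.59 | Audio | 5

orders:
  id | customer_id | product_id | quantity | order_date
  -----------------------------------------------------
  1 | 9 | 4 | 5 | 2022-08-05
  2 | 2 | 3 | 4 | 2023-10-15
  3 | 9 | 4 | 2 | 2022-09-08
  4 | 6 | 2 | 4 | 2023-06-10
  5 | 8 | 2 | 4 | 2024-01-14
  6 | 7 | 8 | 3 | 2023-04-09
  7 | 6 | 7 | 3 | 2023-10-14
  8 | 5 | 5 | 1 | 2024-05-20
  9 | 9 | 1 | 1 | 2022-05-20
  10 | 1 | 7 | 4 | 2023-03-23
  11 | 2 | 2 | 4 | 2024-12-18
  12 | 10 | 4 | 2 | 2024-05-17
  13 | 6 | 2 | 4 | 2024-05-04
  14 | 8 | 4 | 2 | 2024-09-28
SELECT c.id, p.name AS customer, c.quantity FROM orders c JOIN customers p ON c.customer_id = p.id

Execution result:
id | customer | quantity
1 | Sam Martinez | 5
2 | Henry Miller | 4
3 | Sam Martinez | 2
4 | Carol Jones | 4
5 | Rose Brown | 4
6 | Eve Jones | 3
7 | Carol Jones | 3
8 | Jack Johnson | 1
9 | Sam Martinez | 1
10 | Tina Brown | 4
11 | Henry Miller | 4
12 | Alice Brown | 2
13 | Carol Jones | 4
14 | Rose Brown | 2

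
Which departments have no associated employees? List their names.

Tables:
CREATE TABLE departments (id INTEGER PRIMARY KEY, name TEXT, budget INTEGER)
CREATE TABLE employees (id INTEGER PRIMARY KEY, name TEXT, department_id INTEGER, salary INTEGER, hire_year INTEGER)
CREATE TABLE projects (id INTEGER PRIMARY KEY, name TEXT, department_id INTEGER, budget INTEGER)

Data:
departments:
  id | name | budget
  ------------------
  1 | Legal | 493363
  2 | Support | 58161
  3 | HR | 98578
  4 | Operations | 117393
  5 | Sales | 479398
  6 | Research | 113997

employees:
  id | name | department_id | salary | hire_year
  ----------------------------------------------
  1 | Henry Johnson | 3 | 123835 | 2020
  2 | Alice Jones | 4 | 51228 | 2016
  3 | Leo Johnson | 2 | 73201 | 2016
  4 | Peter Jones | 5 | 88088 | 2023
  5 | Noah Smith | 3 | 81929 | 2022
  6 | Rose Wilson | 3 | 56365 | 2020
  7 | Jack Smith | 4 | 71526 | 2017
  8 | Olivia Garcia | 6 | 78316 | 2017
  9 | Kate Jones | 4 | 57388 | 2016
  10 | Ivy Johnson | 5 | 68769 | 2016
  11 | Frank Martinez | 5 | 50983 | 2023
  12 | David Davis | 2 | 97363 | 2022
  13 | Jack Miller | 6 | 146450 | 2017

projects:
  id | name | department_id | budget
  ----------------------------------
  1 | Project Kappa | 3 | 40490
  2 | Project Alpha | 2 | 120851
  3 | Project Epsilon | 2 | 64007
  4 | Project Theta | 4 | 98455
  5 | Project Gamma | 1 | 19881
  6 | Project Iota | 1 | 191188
SELECT p.name FROM departments p LEFT JOIN employees c ON c.department_id = p.id WHERE c.id IS NULL

Execution result:
Legal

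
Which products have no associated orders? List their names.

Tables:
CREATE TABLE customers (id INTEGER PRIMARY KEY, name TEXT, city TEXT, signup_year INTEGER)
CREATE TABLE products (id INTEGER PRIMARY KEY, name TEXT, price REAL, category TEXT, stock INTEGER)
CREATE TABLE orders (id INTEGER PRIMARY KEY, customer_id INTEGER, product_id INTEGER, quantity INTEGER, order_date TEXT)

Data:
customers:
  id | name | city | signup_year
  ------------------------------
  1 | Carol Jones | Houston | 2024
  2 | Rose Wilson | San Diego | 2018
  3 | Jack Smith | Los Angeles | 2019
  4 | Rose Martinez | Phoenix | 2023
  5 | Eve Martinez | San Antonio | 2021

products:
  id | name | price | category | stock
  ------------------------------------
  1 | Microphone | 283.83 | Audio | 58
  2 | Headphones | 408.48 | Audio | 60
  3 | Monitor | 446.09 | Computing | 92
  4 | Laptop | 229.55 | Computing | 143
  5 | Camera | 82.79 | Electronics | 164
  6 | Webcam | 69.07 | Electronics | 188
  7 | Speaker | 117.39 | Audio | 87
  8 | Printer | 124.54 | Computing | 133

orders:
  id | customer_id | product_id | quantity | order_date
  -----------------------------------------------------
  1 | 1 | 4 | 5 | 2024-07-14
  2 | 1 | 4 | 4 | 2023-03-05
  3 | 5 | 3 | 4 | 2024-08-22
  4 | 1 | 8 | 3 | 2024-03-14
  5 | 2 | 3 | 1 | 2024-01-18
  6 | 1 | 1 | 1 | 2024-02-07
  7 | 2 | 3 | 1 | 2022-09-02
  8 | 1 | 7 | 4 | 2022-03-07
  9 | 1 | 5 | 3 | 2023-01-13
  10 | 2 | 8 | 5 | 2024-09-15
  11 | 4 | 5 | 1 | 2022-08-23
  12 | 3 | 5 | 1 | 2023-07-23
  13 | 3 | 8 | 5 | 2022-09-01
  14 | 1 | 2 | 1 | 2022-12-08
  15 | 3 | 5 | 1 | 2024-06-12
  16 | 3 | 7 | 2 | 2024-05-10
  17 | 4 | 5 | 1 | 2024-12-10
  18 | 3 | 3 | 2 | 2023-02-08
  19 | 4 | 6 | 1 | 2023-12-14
SELECT p.name FROM products p LEFT JOIN orders c ON c.product_id = p.id WHERE c.id IS NULL

Execution result:
(no rows)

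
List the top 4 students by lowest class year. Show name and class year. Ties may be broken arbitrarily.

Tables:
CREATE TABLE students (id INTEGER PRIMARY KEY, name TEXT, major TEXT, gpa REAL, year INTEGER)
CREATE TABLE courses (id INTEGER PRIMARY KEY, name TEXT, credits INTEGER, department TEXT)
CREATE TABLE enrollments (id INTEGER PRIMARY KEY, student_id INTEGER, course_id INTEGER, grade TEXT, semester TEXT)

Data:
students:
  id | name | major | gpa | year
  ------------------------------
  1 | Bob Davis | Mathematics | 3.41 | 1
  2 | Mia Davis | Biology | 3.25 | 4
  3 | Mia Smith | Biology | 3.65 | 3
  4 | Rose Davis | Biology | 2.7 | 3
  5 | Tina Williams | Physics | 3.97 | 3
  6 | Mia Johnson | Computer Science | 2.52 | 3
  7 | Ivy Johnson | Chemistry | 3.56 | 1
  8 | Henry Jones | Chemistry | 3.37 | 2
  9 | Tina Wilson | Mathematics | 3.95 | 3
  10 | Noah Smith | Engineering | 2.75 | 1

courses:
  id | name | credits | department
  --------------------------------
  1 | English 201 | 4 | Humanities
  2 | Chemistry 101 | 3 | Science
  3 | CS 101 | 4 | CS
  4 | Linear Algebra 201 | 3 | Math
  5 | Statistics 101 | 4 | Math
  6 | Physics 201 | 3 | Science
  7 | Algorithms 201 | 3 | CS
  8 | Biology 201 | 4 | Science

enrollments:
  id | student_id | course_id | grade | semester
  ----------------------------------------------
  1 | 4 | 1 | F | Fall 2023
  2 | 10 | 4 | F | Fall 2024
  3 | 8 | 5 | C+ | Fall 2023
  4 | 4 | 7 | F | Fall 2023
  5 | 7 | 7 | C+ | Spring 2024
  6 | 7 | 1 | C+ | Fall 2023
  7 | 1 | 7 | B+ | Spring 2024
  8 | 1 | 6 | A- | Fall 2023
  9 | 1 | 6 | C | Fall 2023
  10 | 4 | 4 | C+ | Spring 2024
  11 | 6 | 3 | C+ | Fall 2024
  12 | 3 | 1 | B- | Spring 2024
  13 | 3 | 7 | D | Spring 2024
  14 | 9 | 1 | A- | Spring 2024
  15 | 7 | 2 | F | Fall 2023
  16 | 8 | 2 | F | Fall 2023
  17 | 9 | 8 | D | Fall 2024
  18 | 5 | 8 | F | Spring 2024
SELECT name, year FROM students ORDER BY year ASC LIMIT 4

Execution result:
name | year
Bob Davis | 1
Ivy Johnson | 1
Noah Smith | 1
Henry Jones | 2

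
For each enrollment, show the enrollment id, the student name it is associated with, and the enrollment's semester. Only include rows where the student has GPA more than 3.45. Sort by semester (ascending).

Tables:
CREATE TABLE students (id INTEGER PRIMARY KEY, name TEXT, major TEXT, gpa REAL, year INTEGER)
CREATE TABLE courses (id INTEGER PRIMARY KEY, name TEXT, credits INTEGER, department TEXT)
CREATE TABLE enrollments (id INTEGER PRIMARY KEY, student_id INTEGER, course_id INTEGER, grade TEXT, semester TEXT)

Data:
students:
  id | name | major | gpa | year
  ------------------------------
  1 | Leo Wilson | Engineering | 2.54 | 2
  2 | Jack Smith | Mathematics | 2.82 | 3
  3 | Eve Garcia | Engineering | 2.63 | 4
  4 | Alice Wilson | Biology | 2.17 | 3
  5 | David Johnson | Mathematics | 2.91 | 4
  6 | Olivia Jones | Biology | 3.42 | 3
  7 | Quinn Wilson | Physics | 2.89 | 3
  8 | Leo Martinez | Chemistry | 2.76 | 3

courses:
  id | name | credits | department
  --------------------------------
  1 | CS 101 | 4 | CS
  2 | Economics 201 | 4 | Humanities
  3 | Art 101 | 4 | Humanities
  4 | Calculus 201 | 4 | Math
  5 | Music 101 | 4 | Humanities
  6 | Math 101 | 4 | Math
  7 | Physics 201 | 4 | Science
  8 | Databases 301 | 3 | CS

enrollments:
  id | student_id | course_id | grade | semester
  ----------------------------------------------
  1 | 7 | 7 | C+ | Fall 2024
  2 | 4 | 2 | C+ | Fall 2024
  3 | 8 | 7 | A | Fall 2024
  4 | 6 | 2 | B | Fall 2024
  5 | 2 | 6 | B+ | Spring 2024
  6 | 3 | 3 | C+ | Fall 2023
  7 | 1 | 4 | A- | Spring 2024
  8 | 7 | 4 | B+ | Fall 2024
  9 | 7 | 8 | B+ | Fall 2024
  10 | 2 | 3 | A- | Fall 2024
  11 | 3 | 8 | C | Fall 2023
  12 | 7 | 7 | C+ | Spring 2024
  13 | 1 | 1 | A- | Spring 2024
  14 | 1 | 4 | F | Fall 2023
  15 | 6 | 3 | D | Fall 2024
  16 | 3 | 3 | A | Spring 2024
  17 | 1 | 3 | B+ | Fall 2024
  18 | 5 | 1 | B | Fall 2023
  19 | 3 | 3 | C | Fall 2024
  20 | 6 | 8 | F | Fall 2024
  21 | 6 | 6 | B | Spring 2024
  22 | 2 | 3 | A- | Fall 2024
SELECT c.id, p.name AS student, c.semester FROM enrollments c JOIN students p ON c.student_id = p.id WHERE p.gpa > 3.45 ORDER BY c.semester ASC

Execution result:
(no rows)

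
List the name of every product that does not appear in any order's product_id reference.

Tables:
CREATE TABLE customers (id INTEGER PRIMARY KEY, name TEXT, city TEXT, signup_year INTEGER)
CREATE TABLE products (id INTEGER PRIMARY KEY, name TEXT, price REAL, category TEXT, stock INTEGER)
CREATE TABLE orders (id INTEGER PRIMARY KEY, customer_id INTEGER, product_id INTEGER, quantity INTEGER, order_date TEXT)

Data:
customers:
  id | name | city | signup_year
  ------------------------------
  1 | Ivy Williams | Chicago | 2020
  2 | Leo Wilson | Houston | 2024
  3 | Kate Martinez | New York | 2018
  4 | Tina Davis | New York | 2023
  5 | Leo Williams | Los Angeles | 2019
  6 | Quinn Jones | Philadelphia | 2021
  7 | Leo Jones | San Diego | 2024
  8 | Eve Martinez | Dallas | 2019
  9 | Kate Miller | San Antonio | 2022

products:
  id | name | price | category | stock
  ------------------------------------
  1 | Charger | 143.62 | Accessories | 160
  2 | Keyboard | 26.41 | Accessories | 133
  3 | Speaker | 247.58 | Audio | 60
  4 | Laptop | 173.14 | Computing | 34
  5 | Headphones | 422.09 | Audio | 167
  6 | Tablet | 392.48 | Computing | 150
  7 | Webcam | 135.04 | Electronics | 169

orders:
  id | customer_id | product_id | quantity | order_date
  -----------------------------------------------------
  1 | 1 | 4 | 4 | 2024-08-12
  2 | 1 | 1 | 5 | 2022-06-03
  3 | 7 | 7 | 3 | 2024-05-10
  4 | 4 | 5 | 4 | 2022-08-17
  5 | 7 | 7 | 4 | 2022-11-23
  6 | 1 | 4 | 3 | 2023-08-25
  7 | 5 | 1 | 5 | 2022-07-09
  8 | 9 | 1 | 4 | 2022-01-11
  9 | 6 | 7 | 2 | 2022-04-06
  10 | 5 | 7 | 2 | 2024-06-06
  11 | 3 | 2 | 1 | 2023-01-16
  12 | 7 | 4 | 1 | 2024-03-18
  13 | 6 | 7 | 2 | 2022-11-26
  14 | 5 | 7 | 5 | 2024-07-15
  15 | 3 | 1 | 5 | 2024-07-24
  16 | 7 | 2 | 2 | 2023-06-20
SELECT p.name FROM products p LEFT JOIN orders c ON c.product_id = p.id WHERE c.id IS NULL

Execution result:
name
Speaker
Tablet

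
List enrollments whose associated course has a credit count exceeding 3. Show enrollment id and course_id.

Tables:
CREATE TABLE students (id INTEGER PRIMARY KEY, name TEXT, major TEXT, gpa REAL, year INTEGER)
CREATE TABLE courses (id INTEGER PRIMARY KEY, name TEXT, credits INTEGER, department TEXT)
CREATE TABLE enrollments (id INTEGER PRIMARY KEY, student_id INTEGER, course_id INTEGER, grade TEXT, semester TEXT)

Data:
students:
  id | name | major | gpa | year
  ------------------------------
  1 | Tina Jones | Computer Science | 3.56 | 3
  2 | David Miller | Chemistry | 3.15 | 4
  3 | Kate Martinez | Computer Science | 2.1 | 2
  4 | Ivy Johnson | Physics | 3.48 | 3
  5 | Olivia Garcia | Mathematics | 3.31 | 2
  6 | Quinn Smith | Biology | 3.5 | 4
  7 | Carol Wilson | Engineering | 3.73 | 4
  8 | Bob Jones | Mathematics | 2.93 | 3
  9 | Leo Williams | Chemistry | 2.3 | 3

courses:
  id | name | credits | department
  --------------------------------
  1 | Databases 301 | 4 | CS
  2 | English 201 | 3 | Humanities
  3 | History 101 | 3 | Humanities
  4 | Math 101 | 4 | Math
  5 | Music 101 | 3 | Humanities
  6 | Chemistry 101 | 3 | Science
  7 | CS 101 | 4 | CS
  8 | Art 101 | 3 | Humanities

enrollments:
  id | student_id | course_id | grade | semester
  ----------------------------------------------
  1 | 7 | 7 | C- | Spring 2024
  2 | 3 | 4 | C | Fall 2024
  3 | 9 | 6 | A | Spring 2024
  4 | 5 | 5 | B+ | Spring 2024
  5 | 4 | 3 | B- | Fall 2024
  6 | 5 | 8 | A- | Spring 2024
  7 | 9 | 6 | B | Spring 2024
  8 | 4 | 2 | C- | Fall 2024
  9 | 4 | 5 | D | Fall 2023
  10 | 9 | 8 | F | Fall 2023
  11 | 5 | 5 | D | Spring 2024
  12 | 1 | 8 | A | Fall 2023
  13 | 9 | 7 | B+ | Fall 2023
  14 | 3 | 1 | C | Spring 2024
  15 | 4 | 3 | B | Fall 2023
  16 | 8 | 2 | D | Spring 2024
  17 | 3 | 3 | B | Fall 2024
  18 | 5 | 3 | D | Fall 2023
SELECT id, course_id FROM enrollments WHERE course_id IN (SELECT id FROM courses WHERE credits > 3)

Execution result:
id | course_id
1 | 7
2 | 4
13 | 7
14 | 1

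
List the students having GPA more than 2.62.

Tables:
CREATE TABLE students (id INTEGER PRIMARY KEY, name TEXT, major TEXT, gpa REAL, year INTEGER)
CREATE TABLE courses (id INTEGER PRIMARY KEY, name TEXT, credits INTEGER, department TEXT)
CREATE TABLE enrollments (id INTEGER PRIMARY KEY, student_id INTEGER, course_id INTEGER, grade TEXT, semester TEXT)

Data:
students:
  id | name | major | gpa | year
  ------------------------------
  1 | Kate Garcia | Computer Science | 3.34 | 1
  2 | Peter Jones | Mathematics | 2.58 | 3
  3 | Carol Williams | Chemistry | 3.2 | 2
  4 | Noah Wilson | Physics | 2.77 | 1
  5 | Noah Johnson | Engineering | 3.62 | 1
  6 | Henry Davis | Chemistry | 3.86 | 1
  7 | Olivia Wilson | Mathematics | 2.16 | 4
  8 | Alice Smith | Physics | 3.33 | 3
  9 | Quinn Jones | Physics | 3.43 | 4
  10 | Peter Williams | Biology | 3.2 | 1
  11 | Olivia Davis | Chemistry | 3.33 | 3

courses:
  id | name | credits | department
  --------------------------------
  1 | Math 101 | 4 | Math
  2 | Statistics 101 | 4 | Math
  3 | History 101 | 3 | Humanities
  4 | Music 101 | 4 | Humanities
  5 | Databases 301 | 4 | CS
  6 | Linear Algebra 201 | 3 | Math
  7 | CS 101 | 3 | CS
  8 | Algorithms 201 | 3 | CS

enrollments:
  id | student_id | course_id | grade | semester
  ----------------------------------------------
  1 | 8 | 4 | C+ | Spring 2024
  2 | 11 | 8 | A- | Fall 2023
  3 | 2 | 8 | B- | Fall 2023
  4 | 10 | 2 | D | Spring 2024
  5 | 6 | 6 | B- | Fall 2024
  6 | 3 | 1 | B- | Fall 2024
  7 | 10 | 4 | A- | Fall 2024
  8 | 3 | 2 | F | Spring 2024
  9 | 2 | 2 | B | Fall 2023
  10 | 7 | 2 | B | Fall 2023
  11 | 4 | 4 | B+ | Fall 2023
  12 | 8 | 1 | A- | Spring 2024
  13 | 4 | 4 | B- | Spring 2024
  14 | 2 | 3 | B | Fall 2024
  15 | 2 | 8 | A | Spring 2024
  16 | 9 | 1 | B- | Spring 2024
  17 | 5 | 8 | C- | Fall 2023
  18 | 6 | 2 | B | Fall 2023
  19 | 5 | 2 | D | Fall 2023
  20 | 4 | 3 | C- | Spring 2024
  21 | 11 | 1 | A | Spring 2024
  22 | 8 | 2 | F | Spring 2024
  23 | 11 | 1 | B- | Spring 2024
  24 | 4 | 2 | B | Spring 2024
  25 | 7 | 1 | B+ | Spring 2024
SELECT name, gpa FROM students WHERE gpa > 2.62

Execution result:
name | gpa
Kate Garcia | 3.34
Carol Williams | 3.20
Noah Wilson | 2.77
Noah Johnson | 3.62
Henry Davis | 3.86
Alice Smith | 3.33
Quinn Jones | 3.43
Peter Williams | 3.20
Olivia Davis | 3.33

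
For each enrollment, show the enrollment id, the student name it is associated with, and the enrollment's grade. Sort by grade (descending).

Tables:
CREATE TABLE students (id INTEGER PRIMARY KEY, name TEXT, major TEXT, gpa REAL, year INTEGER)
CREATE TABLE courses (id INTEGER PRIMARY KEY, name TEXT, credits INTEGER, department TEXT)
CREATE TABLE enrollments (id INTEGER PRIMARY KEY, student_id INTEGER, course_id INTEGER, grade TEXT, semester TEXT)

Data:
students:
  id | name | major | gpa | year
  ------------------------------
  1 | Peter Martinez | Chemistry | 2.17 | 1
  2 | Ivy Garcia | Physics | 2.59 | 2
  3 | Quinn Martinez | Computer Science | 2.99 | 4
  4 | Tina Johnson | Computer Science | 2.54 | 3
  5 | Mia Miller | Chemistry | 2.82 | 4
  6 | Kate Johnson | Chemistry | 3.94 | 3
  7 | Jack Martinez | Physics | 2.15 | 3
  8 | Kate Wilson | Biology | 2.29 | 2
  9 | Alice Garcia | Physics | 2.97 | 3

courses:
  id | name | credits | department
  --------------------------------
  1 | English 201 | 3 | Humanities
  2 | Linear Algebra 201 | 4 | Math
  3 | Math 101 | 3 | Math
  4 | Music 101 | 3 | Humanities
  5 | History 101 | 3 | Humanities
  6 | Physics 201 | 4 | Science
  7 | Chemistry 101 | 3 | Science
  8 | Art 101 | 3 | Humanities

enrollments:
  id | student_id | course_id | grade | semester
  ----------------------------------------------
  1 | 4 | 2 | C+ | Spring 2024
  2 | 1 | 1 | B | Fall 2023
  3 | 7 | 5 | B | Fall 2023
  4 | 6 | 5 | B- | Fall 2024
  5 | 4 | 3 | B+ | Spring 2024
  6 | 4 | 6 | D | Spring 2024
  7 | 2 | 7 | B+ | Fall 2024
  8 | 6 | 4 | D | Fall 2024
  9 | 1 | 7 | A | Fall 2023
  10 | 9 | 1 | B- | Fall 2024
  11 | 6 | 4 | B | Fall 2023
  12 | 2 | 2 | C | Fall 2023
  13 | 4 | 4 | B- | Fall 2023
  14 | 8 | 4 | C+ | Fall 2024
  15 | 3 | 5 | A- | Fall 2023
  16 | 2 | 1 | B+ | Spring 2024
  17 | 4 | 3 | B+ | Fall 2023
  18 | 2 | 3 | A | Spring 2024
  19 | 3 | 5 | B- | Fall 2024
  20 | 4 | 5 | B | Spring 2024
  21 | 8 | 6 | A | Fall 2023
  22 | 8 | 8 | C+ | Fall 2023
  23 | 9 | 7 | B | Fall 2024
SELECT c.id, p.name AS student, c.grade FROM enrollments c JOIN students p ON c.student_id = p.id ORDER BY c.grade DESC

Execution result:
id | student | grade
6 | Tina Johnson | D
8 | Kate Johnson | D
1 | Tina Johnson | C+
14 | Kate Wilson | C+
22 | Kate Wilson | C+
12 | Ivy Garcia | C
4 | Kate Johnson | B-
10 | Alice Garcia | B-
13 | Tina Johnson | B-
19 | Quinn Martinez | B-
5 | Tina Johnson | B+
7 | Ivy Garcia | B+
16 | Ivy Garcia | B+
17 | Tina Johnson | B+
2 | Peter Martinez | B
3 | Jack Martinez | B
11 | Kate Johnson | B
20 | Tina Johnson | B
23 | Alice Garcia | B
15 | Quinn Martinez | A-
9 | Peter Martinez | A
18 | Ivy Garcia | A
21 | Kate Wilson | A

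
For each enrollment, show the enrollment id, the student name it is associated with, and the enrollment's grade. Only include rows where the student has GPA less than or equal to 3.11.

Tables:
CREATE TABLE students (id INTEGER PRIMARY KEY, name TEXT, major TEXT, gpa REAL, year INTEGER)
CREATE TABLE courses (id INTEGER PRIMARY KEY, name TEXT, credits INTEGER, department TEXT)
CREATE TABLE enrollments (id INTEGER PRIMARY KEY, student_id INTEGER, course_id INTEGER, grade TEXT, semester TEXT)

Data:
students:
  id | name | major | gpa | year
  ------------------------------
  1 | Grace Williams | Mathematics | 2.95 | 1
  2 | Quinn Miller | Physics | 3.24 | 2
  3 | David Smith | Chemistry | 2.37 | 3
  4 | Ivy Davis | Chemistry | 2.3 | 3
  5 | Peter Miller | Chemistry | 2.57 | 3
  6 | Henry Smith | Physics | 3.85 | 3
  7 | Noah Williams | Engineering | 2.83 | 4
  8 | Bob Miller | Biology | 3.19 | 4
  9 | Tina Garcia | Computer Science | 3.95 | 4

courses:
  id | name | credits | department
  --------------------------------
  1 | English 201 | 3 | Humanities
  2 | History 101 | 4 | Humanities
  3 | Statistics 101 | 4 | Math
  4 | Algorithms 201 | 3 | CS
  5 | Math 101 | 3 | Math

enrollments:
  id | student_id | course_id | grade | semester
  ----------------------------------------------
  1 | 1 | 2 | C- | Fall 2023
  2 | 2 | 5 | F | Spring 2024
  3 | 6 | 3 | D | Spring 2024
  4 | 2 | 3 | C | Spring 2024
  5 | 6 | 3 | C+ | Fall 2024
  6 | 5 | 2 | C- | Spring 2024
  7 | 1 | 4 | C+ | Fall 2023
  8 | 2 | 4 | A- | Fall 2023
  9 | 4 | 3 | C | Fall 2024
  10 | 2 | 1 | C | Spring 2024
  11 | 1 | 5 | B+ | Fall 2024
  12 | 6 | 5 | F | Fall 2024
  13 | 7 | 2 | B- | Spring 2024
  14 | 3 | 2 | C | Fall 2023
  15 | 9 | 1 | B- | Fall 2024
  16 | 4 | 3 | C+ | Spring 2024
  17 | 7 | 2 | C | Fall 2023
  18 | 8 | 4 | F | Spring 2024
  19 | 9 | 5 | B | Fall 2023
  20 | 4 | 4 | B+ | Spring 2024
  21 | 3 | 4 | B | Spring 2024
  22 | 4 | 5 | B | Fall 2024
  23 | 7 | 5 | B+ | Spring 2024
SELECT c.id, p.name AS student, c.grade FROM enrollments c JOIN students p ON c.student_id = p.id WHERE p.gpa <= 3.11

Execution result:
id | student | grade
1 | Grace Williams | C-
6 | Peter Miller | C-
7 | Grace Williams | C+
9 | Ivy Davis | C
11 | Grace Williams | B+
13 | Noah Williams | B-
14 | David Smith | C
16 | Ivy Davis | C+
17 | Noah Williams | C
20 | Ivy Davis | B+
21 | David Smith | B
22 | Ivy Davis | B
23 | Noah Williams | B+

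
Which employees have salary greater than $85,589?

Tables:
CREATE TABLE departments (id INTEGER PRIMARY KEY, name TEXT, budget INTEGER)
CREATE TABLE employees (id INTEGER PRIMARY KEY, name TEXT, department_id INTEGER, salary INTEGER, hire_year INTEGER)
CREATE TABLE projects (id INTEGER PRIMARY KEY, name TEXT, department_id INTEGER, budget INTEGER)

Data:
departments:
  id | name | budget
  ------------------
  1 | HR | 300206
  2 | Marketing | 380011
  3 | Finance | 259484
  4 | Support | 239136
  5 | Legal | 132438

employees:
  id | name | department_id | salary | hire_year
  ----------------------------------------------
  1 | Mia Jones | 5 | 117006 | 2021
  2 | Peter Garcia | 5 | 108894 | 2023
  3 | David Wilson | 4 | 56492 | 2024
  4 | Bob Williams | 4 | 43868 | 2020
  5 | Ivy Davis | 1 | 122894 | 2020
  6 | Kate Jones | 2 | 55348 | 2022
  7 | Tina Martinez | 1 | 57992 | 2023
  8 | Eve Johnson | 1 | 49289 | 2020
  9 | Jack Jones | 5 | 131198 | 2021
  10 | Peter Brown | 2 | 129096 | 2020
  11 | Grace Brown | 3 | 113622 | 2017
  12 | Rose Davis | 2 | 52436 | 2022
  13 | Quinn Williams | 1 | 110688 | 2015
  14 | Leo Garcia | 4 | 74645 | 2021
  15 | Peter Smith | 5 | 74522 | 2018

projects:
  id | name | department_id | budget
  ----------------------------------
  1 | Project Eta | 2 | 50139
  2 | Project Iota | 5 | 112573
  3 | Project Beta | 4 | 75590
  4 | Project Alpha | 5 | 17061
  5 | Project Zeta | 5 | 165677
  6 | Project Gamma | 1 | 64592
SELECT name, salary FROM employees WHERE salary > 85589

Execution result:
name | salary
Mia Jones | 117006
Peter Garcia | 108894
Ivy Davis | 122894
Jack Jones | 131198
Peter Brown | 129096
Grace Brown | 113622
Quinn Williams | 110688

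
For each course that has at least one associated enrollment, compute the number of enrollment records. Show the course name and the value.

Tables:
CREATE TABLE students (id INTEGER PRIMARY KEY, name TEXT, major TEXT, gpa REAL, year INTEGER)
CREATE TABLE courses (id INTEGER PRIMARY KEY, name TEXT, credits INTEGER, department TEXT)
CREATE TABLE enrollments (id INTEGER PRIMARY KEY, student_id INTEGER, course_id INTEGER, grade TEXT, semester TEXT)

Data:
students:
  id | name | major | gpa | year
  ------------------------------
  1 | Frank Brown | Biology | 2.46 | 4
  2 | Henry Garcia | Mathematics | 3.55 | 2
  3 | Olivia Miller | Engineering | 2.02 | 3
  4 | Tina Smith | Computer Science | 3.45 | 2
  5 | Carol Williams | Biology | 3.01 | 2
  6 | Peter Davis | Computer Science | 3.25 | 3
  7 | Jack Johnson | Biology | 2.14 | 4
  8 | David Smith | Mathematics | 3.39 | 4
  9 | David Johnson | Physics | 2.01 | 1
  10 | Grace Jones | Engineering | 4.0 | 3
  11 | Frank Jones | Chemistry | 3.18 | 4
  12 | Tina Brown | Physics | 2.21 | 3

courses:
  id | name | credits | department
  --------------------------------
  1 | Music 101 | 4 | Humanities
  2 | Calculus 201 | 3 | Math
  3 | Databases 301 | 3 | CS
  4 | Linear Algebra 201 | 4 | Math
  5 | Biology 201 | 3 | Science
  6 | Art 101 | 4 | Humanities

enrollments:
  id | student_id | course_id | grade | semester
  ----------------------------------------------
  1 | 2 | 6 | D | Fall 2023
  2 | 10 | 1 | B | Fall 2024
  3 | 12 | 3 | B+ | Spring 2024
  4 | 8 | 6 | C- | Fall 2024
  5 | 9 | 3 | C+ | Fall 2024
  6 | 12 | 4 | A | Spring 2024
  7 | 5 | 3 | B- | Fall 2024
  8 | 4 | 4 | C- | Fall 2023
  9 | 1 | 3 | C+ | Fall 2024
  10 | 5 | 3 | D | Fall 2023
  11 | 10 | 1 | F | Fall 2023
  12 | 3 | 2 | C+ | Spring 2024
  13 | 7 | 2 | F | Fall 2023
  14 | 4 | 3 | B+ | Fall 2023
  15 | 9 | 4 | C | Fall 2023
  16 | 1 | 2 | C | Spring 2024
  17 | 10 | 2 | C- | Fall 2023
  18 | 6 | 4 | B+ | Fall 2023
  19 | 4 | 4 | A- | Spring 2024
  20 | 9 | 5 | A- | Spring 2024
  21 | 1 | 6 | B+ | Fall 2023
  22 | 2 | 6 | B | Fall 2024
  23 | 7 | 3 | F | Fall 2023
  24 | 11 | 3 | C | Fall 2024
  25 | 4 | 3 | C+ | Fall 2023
SELECT p.name, COUNT(*) AS n FROM enrollments c JOIN courses p ON c.course_id = p.id GROUP BY p.id, p.name

Execution result:
name | n
Music 101 | 2
Calculus 201 | 4
Databases 301 | 9
Linear Algebra 201 | 5
Biology 201 | 1
Art 101 | 4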